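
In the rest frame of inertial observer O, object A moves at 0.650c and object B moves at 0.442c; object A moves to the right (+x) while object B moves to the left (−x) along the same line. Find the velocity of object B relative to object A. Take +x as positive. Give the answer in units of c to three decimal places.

-0.848c

β_A = 0.650, β_B = -0.442.
Transform to A's frame with the inverse velocity-addition law: u' = (u − v)/(1 − uv/c²), taking u = β_B and v = β_A.
u' = (-0.442 − 0.650) / (1 − (0.650)(-0.442)) = -1.0920/1.2873 = -0.8483.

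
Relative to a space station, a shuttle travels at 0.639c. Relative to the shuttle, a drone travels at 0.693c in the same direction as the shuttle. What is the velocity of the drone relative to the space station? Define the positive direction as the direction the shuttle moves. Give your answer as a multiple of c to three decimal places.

0.923c

With v = 0.639 and u' = 0.693 (in units of c),
u = (u' + v)/(1 + u'v/c²):
u = (0.693 + 0.639) / (1 + 0.693·0.639) = 1.3320/1.4428 = 0.9232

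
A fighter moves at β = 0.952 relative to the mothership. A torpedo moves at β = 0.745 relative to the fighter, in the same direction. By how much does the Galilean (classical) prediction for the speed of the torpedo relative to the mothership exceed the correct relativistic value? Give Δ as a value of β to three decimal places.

Galilean: u_cl = 0.745 + 0.952 = 1.6970.
Relativistic: u_rel = (0.745 + 0.952) / (1 + 0.745·0.952) = 1.6970/1.7092 = 0.9928.
Δ = 1.6970 − 0.9928 = 0.7042.
(The classical prediction exceeds c; the relativistic result does not.)

Δ = 0.704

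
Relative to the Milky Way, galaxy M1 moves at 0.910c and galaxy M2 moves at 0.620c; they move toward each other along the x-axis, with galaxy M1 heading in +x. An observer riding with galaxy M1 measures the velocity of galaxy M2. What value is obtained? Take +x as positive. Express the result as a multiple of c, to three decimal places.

-0.978c

β_A = 0.910, β_B = -0.620.
Transform to A's frame with the inverse velocity-addition law: u' = (u − v)/(1 − uv/c²), taking u = β_B and v = β_A.
u' = (-0.620 − 0.910) / (1 − (0.910)(-0.620)) = -1.5300/1.5642 = -0.9781.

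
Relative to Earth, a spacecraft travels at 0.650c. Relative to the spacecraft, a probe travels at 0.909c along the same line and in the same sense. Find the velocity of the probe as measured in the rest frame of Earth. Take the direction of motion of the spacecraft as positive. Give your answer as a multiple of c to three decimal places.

With v = 0.650 and u' = 0.909 (in units of c),
u = (u' + v)/(1 + u'v/c²):
u = (0.909 + 0.650) / (1 + 0.909·0.650) = 1.5590/1.5909 = 0.9800

0.980c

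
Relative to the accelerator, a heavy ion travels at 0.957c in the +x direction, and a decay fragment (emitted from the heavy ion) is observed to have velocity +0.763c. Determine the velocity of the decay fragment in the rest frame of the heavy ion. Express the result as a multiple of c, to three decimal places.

-0.719c

Invert the composition law: u' = (u − v)/(1 − uv/c²).
u' = (0.763 − 0.957) / (1 − (0.763)(0.957)) = -0.1940/0.2698 = -0.7190.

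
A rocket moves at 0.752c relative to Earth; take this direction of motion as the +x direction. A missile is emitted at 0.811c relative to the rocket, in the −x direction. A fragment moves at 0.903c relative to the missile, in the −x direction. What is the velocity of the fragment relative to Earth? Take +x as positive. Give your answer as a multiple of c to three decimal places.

-0.928c

Apply u = (u' + v)/(1 + u'v/c²) successively, working outward toward Earth.
Start: velocity of the rocket relative to Earth = 0.7520c.
Compose with the missile (u' = -0.811 in the rocket frame): u_1 = (-0.811 + 0.752) / (1 + (-0.811)·0.752) = -0.0590/0.3901 = -0.1512.
Compose with the fragment (u' = -0.903 in the missile frame): u_2 = (-0.903 + (-0.151)) / (1 + (-0.903)·(-0.151)) = -1.0542/1.1366 = -0.9276.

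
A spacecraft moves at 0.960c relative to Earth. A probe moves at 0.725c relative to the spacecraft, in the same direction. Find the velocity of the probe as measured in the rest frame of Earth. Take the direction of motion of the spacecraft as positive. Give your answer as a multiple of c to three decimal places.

0.994c

With v = 0.960 and u' = 0.725 (in units of c),
u = (u' + v)/(1 + u'v/c²):
u = (0.725 + 0.960) / (1 + 0.725·0.960) = 1.6850/1.6960 = 0.9935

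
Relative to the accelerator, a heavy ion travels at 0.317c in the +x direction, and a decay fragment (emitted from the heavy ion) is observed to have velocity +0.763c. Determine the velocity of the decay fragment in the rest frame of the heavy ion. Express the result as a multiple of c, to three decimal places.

Invert the composition law: u' = (u − v)/(1 − uv/c²).
u' = (0.763 − 0.317) / (1 − (0.763)(0.317)) = 0.4460/0.7581 = 0.5883.

+0.588c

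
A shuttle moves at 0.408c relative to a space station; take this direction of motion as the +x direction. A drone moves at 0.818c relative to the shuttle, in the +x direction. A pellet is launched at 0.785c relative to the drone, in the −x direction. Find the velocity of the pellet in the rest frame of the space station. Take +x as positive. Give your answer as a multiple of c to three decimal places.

Apply u = (u' + v)/(1 + u'v/c²) successively, working outward toward the space station.
Start: velocity of the shuttle relative to the space station = 0.4080c.
Compose with the drone (u' = 0.818 in the shuttle frame): u_1 = (0.818 + 0.408) / (1 + 0.818·0.408) = 1.2260/1.3337 = 0.9192.
Compose with the pellet (u' = -0.785 in the drone frame): u_2 = (-0.785 + 0.919) / (1 + (-0.785)·0.919) = 0.1342/0.2784 = 0.4821.

+0.482c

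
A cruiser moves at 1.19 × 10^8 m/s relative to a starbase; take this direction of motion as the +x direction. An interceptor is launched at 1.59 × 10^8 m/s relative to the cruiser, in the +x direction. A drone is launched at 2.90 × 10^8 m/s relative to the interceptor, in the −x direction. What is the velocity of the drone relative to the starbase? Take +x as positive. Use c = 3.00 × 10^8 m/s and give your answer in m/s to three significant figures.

-2.32 × 10^8 m/s

Apply u = (u' + v)/(1 + u'v/c²) successively, working outward toward the starbase.
(Dividing each given speed by c = 3.00 × 10^8 m/s to work in units of c.)
Start: velocity of the cruiser relative to the starbase = 0.3967c.
Compose with the interceptor (u' = 0.530 in the cruiser frame): u_1 = (0.530 + 0.397) / (1 + 0.530·0.397) = 0.9267/1.2102 = 0.7657.
Compose with the drone (u' = -0.967 in the interceptor frame): u_2 = (-0.967 + 0.766) / (1 + (-0.967)·0.766) = -0.2010/0.2598 = -0.7735.
So u = -0.7735 × 3.00 × 10^8 m/s.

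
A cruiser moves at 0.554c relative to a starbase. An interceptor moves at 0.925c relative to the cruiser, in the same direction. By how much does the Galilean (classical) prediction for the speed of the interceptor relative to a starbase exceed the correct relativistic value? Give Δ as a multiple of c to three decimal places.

Δ = 0.501c

Galilean: u_cl = 0.925 + 0.554 = 1.4790.
Relativistic: u_rel = (0.925 + 0.554) / (1 + 0.925·0.554) = 1.4790/1.5125 = 0.9779.
Δ = 1.4790 − 0.9779 = 0.5011.
(The classical prediction exceeds c; the relativistic result does not.)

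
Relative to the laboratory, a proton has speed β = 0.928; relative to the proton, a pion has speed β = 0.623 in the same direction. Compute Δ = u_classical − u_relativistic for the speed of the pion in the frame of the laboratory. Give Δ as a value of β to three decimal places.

Galilean: u_cl = 0.623 + 0.928 = 1.5510.
Relativistic: u_rel = (0.623 + 0.928) / (1 + 0.623·0.928) = 1.5510/1.5781 = 0.9828.
Δ = 1.5510 − 0.9828 = 0.5682.
(The classical prediction exceeds c; the relativistic result does not.)

Δ = 0.568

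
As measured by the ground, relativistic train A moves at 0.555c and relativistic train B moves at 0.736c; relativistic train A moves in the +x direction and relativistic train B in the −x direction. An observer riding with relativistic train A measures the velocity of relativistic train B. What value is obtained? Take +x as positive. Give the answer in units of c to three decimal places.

-0.917c

β_A = 0.555, β_B = -0.736.
Transform to A's frame with the inverse velocity-addition law: u' = (u − v)/(1 − uv/c²), taking u = β_B and v = β_A.
u' = (-0.736 − 0.555) / (1 − (0.555)(-0.736)) = -1.2910/1.4085 = -0.9166.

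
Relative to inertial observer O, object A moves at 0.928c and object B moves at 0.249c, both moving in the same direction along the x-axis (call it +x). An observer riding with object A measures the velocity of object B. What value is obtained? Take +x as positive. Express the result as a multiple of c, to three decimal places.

β_A = 0.928, β_B = 0.249.
Transform to A's frame with the inverse velocity-addition law: u' = (u − v)/(1 − uv/c²), taking u = β_B and v = β_A.
u' = (0.249 − 0.928) / (1 − (0.928)(0.249)) = -0.6790/0.7689 = -0.8830.

-0.883c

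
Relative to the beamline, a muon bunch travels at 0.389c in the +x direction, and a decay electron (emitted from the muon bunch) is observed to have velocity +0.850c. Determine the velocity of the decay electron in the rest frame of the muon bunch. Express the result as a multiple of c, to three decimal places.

Invert the composition law: u' = (u − v)/(1 − uv/c²).
u' = (0.850 − 0.389) / (1 − (0.850)(0.389)) = 0.4610/0.6694 = 0.6887.

+0.689c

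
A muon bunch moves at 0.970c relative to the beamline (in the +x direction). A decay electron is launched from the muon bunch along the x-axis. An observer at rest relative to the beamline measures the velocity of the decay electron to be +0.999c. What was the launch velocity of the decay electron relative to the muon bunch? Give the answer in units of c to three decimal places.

+0.936c

Invert the composition law: u' = (u − v)/(1 − uv/c²).
u' = (0.999 − 0.970) / (1 − (0.999)(0.970)) = 0.0290/0.0310 = 0.9364.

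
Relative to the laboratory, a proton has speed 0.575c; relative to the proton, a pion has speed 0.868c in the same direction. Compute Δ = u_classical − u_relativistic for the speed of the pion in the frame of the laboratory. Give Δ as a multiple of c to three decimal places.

Δ = 0.480c

Galilean: u_cl = 0.868 + 0.575 = 1.4430.
Relativistic: u_rel = (0.868 + 0.575) / (1 + 0.868·0.575) = 1.4430/1.4991 = 0.9626.
Δ = 1.4430 − 0.9626 = 0.4804.
(The classical prediction exceeds c; the relativistic result does not.)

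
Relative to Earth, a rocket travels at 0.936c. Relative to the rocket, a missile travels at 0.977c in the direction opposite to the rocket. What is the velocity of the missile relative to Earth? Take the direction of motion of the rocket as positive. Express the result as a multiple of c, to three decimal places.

With v = 0.936 and u' = -0.977 (in units of c),
u = (u' + v)/(1 + u'v/c²):
u = (-0.977 + 0.936) / (1 + (-0.977)·0.936) = -0.0410/0.0855 = -0.4794

-0.479c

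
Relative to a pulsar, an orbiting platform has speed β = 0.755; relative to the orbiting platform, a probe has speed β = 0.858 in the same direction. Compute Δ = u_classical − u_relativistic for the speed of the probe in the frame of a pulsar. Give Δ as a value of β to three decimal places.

Galilean: u_cl = 0.858 + 0.755 = 1.6130.
Relativistic: u_rel = (0.858 + 0.755) / (1 + 0.858·0.755) = 1.6130/1.6478 = 0.9789.
Δ = 1.6130 − 0.9789 = 0.6341.
(The classical prediction exceeds c; the relativistic result does not.)

Δ = 0.634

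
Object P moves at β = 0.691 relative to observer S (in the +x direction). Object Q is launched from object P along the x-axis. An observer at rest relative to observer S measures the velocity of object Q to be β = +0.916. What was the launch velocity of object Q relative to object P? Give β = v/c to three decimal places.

Invert the composition law: u' = (u − v)/(1 − uv/c²).
u' = (0.916 − 0.691) / (1 − (0.916)(0.691)) = 0.2250/0.3670 = 0.6130.

β = +0.613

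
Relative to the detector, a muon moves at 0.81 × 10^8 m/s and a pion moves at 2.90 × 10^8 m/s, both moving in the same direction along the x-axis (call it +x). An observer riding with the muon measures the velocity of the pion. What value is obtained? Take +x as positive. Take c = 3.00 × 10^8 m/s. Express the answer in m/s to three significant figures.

+2.83 × 10^8 m/s

β_A = 0.270, β_B = 0.967 (dividing each by c = 3.00 × 10^8 m/s).
Transform to A's frame with the inverse velocity-addition law: u' = (u − v)/(1 − uv/c²), taking u = β_B and v = β_A.
u' = (0.967 − 0.270) / (1 − (0.270)(0.967)) = 0.6967/0.7390 = 0.9427.
u' = 0.9427 × 3.00 × 10^8 m/s.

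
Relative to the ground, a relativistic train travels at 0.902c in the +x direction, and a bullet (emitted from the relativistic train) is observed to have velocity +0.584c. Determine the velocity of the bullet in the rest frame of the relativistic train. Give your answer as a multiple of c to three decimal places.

Invert the composition law: u' = (u − v)/(1 − uv/c²).
u' = (0.584 − 0.902) / (1 − (0.584)(0.902)) = -0.3180/0.4732 = -0.6720.

-0.672c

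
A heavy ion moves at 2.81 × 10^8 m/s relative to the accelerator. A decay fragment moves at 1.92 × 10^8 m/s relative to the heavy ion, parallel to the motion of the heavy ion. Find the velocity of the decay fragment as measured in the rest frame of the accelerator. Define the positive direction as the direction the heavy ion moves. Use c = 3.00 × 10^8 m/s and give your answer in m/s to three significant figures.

2.96 × 10^8 m/s

In units of c (dividing by 3.00 × 10^8 m/s): v = 0.937, u' = 0.640.
u = (u' + v)/(1 + u'v/c²):
u = (0.640 + 0.937) / (1 + 0.640·0.937) = 1.5767/1.5995 = 0.9857
(Galilean addition would give +1.577c, exceeding c.)
Converting back: u = 0.9857 × 3.00 × 10^8 m/s.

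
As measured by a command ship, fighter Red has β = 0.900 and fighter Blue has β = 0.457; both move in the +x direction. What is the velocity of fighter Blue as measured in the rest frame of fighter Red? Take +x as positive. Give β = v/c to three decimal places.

β = -0.753

β_A = 0.900, β_B = 0.457.
Transform to A's frame with the inverse velocity-addition law: u' = (u − v)/(1 − uv/c²), taking u = β_B and v = β_A.
u' = (0.457 − 0.900) / (1 − (0.900)(0.457)) = -0.4430/0.5887 = -0.7525.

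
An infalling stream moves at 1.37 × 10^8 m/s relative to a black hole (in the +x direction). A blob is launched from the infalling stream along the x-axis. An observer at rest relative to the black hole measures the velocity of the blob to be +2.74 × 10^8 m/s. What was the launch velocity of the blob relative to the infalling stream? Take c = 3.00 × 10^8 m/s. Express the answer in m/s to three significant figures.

v = 0.457c, u = 0.913c.
Invert the composition law: u' = (u − v)/(1 − uv/c²).
u' = (0.913 − 0.457) / (1 − (0.913)(0.457)) = 0.4567/0.5829 = 0.7834.
u' = 0.7834 × 3.00 × 10^8 m/s.

+2.35 × 10^8 m/s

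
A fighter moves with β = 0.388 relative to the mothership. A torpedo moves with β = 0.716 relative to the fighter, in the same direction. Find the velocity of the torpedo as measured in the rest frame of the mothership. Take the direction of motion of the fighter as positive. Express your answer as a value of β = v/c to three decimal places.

With v = 0.388 and u' = 0.716 (in units of c),
u = (u' + v)/(1 + u'v/c²):
u = (0.716 + 0.388) / (1 + 0.716·0.388) = 1.1040/1.2778 = 0.8640
(Galilean addition would give +1.104c, exceeding c.)

β = 0.864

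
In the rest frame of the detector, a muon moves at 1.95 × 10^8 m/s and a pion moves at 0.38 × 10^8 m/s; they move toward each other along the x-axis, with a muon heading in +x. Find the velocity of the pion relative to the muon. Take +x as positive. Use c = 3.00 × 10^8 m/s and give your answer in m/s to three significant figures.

β_A = 0.650, β_B = -0.127 (dividing each by c = 3.00 × 10^8 m/s).
Transform to A's frame with the inverse velocity-addition law: u' = (u − v)/(1 − uv/c²), taking u = β_B and v = β_A.
u' = (-0.127 − 0.650) / (1 − (0.650)(-0.127)) = -0.7767/1.0823 = -0.7176.
u' = -0.7176 × 3.00 × 10^8 m/s.

-2.15 × 10^8 m/s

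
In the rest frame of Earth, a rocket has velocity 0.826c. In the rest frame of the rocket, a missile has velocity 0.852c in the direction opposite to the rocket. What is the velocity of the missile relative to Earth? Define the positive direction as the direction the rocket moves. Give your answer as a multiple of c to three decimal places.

-0.088c

With v = 0.826 and u' = -0.852 (in units of c),
u = (u' + v)/(1 + u'v/c²):
u = (-0.852 + 0.826) / (1 + (-0.852)·0.826) = -0.0260/0.2962 = -0.0878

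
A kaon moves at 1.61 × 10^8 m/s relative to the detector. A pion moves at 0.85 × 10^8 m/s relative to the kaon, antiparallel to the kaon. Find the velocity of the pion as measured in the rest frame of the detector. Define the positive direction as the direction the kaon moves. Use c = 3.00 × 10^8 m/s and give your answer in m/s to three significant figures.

+8.96 × 10^7 m/s

In units of c (dividing by 3.00 × 10^8 m/s): v = 0.537, u' = -0.283.
u = (u' + v)/(1 + u'v/c²):
u = (-0.283 + 0.537) / (1 + (-0.283)·0.537) = 0.2533/0.8479 = 0.2988
(Galilean addition would give +0.253c.)
Converting back: u = 0.2988 × 3.00 × 10^8 m/s.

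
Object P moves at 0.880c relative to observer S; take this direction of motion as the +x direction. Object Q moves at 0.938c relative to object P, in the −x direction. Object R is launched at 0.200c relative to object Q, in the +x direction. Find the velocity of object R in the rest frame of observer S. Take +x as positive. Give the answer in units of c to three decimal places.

-0.142c

Apply u = (u' + v)/(1 + u'v/c²) successively, working outward toward observer S.
Start: velocity of object P relative to observer S = 0.8800c.
Compose with object Q (u' = -0.938 in object P frame): u_1 = (-0.938 + 0.880) / (1 + (-0.938)·0.880) = -0.0580/0.1746 = -0.3323.
Compose with object R (u' = 0.200 in object Q frame): u_2 = (0.200 + (-0.332)) / (1 + 0.200·(-0.332)) = -0.1323/0.9335 = -0.1417.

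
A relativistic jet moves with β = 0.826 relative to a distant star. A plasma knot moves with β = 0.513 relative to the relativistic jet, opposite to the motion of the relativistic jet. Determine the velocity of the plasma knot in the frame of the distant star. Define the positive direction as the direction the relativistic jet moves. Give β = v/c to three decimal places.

With v = 0.826 and u' = -0.513 (in units of c),
u = (u' + v)/(1 + u'v/c²):
u = (-0.513 + 0.826) / (1 + (-0.513)·0.826) = 0.3130/0.5763 = 0.5432
(Galilean addition would give +0.313c.)

β = +0.543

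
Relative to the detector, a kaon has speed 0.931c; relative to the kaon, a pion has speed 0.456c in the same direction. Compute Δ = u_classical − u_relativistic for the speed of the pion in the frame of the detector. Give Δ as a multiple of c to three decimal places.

Δ = 0.413c

Galilean: u_cl = 0.456 + 0.931 = 1.3870.
Relativistic: u_rel = (0.456 + 0.931) / (1 + 0.456·0.931) = 1.3870/1.4245 = 0.9737.
Δ = 1.3870 − 0.9737 = 0.4133.
(The classical prediction exceeds c; the relativistic result does not.)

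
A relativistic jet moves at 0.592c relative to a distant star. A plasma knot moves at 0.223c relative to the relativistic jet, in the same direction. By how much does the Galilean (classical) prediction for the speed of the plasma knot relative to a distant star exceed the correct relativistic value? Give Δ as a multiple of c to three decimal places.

Galilean: u_cl = 0.223 + 0.592 = 0.8150.
Relativistic: u_rel = (0.223 + 0.592) / (1 + 0.223·0.592) = 0.8150/1.1320 = 0.7200.
Δ = 0.8150 − 0.7200 = 0.0950.

Δ = 0.095c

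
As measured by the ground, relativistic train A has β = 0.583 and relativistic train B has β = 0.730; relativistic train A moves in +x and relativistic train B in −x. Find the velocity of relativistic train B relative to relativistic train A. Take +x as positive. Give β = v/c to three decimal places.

β_A = 0.583, β_B = -0.730.
Transform to A's frame with the inverse velocity-addition law: u' = (u − v)/(1 − uv/c²), taking u = β_B and v = β_A.
u' = (-0.730 − 0.583) / (1 − (0.583)(-0.730)) = -1.3130/1.4256 = -0.9210.

β = -0.921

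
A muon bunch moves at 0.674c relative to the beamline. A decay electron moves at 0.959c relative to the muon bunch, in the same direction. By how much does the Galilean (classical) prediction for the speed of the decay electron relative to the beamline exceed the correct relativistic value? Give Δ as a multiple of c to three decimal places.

Δ = 0.641c

Galilean: u_cl = 0.959 + 0.674 = 1.6330.
Relativistic: u_rel = (0.959 + 0.674) / (1 + 0.959·0.674) = 1.6330/1.6464 = 0.9919.
Δ = 1.6330 − 0.9919 = 0.6411.
(The classical prediction exceeds c; the relativistic result does not.)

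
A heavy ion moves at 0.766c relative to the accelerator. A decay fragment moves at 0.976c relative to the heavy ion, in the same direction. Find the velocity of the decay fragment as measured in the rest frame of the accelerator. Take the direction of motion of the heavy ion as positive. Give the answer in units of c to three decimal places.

With v = 0.766 and u' = 0.976 (in units of c),
u = (u' + v)/(1 + u'v/c²):
u = (0.976 + 0.766) / (1 + 0.976·0.766) = 1.7420/1.7476 = 0.9968
(Galilean addition would give +1.742c, exceeding c.)

0.997c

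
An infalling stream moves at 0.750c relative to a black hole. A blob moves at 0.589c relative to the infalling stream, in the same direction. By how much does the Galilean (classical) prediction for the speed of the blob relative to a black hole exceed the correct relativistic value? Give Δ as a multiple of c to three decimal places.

Galilean: u_cl = 0.589 + 0.750 = 1.3390.
Relativistic: u_rel = (0.589 + 0.750) / (1 + 0.589·0.750) = 1.3390/1.4418 = 0.9287.
Δ = 1.3390 − 0.9287 = 0.4103.
(The classical prediction exceeds c; the relativistic result does not.)

Δ = 0.410c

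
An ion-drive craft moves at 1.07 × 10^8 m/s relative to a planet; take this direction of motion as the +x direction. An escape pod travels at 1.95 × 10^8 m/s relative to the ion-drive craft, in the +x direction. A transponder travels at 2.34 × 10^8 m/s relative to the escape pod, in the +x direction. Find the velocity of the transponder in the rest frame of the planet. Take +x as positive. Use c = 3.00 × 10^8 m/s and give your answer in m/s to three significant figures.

Apply u = (u' + v)/(1 + u'v/c²) successively, working outward toward the planet.
(Dividing each given speed by c = 3.00 × 10^8 m/s to work in units of c.)
Start: velocity of the ion-drive craft relative to the planet = 0.3567c.
Compose with the escape pod (u' = 0.650 in the ion-drive craft frame): u_1 = (0.650 + 0.357) / (1 + 0.650·0.357) = 1.0067/1.2318 = 0.8172.
Compose with the transponder (u' = 0.780 in the escape pod frame): u_2 = (0.780 + 0.817) / (1 + 0.780·0.817) = 1.5972/1.6374 = 0.9754.
So u = 0.9754 × 3.00 × 10^8 m/s.

2.93 × 10^8 m/s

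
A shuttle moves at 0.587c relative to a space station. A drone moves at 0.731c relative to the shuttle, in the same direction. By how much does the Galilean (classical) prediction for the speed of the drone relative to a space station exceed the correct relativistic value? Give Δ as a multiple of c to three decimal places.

Galilean: u_cl = 0.731 + 0.587 = 1.3180.
Relativistic: u_rel = (0.731 + 0.587) / (1 + 0.731·0.587) = 1.3180/1.4291 = 0.9223.
Δ = 1.3180 − 0.9223 = 0.3957.
(The classical prediction exceeds c; the relativistic result does not.)

Δ = 0.396c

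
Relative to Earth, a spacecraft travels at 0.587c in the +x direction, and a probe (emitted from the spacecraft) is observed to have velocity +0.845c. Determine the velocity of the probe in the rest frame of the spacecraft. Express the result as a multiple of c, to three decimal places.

+0.512c

Invert the composition law: u' = (u − v)/(1 − uv/c²).
u' = (0.845 − 0.587) / (1 − (0.845)(0.587)) = 0.2580/0.5040 = 0.5119.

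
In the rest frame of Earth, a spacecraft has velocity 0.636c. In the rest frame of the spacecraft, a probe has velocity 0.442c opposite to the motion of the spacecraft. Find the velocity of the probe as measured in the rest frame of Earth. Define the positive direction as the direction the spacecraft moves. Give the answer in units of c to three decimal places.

With v = 0.636 and u' = -0.442 (in units of c),
u = (u' + v)/(1 + u'v/c²):
u = (-0.442 + 0.636) / (1 + (-0.442)·0.636) = 0.1940/0.7189 = 0.2699
(Galilean addition would give +0.194c.)

+0.270c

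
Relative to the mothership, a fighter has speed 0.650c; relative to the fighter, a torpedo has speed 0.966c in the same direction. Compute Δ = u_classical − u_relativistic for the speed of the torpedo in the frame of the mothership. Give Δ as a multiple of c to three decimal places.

Galilean: u_cl = 0.966 + 0.650 = 1.6160.
Relativistic: u_rel = (0.966 + 0.650) / (1 + 0.966·0.650) = 1.6160/1.6279 = 0.9927.
Δ = 1.6160 − 0.9927 = 0.6233.
(The classical prediction exceeds c; the relativistic result does not.)

Δ = 0.623c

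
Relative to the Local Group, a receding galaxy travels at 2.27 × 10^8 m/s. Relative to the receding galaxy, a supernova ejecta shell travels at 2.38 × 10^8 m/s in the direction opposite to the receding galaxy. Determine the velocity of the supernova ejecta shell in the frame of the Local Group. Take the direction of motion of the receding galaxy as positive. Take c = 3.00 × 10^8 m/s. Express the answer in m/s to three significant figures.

-2.75 × 10^7 m/s

In units of c (dividing by 3.00 × 10^8 m/s): v = 0.757, u' = -0.793.
u = (u' + v)/(1 + u'v/c²):
u = (-0.793 + 0.757) / (1 + (-0.793)·0.757) = -0.0367/0.3997 = -0.0917
(Galilean addition would give -0.037c.)
Converting back: u = -0.0917 × 3.00 × 10^8 m/s.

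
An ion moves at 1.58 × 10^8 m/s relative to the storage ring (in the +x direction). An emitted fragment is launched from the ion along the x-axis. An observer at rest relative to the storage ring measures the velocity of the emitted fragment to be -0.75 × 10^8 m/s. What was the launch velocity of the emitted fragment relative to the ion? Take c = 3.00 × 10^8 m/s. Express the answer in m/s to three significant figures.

-2.06 × 10^8 m/s

v = 0.527c, u = -0.250c.
Invert the composition law: u' = (u − v)/(1 − uv/c²).
u' = (-0.250 − 0.527) / (1 − (-0.250)(0.527)) = -0.7767/1.1317 = -0.6863.
u' = -0.6863 × 3.00 × 10^8 m/s.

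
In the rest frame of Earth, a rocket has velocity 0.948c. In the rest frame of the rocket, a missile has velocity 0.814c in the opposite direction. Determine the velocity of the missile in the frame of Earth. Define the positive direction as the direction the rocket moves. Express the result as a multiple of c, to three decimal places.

+0.587c

With v = 0.948 and u' = -0.814 (in units of c),
u = (u' + v)/(1 + u'v/c²):
u = (-0.814 + 0.948) / (1 + (-0.814)·0.948) = 0.1340/0.2283 = 0.5869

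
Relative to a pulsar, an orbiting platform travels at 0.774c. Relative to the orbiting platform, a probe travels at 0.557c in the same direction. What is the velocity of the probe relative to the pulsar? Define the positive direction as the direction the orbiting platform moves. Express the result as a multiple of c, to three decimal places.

With v = 0.774 and u' = 0.557 (in units of c),
u = (u' + v)/(1 + u'v/c²):
u = (0.557 + 0.774) / (1 + 0.557·0.774) = 1.3310/1.4311 = 0.9300
(Galilean addition would give +1.331c, exceeding c.)

0.930c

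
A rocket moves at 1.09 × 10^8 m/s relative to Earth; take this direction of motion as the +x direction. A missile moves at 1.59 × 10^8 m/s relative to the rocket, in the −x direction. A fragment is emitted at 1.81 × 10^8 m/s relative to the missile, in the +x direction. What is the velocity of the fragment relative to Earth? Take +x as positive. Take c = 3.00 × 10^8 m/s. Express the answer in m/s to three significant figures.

+1.36 × 10^8 m/s

Apply u = (u' + v)/(1 + u'v/c²) successively, working outward toward Earth.
(Dividing each given speed by c = 3.00 × 10^8 m/s to work in units of c.)
Start: velocity of the rocket relative to Earth = 0.3633c.
Compose with the missile (u' = -0.530 in the rocket frame): u_1 = (-0.530 + 0.363) / (1 + (-0.530)·0.363) = -0.1667/0.8074 = -0.2064.
Compose with the fragment (u' = 0.603 in the missile frame): u_2 = (0.603 + (-0.206)) / (1 + 0.603·(-0.206)) = 0.3969/0.8755 = 0.4534.
So u = 0.4534 × 3.00 × 10^8 m/s.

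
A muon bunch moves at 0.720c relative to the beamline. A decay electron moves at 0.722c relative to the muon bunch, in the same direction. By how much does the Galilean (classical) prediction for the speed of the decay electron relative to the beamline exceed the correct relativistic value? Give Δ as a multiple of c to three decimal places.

Δ = 0.493c

Galilean: u_cl = 0.722 + 0.720 = 1.4420.
Relativistic: u_rel = (0.722 + 0.720) / (1 + 0.722·0.720) = 1.4420/1.5198 = 0.9488.
Δ = 1.4420 − 0.9488 = 0.4932.
(The classical prediction exceeds c; the relativistic result does not.)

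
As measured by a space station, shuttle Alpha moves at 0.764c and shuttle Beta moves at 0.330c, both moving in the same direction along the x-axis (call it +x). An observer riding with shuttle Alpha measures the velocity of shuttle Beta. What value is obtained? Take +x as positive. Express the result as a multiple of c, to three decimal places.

-0.580c

β_A = 0.764, β_B = 0.330.
Transform to A's frame with the inverse velocity-addition law: u' = (u − v)/(1 − uv/c²), taking u = β_B and v = β_A.
u' = (0.330 − 0.764) / (1 − (0.764)(0.330)) = -0.4340/0.7479 = -0.5803.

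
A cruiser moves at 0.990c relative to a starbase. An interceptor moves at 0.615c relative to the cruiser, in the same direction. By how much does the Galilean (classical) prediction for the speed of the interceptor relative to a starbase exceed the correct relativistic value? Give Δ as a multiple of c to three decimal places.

Galilean: u_cl = 0.615 + 0.990 = 1.6050.
Relativistic: u_rel = (0.615 + 0.990) / (1 + 0.615·0.990) = 1.6050/1.6088 = 0.9976.
Δ = 1.6050 − 0.9976 = 0.6074.
(The classical prediction exceeds c; the relativistic result does not.)

Δ = 0.607c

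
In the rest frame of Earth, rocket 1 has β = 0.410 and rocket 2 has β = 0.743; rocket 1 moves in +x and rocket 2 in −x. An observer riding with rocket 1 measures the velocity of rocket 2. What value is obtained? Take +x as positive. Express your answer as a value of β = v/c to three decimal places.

β_A = 0.410, β_B = -0.743.
Transform to A's frame with the inverse velocity-addition law: u' = (u − v)/(1 − uv/c²), taking u = β_B and v = β_A.
u' = (-0.743 − 0.410) / (1 − (0.410)(-0.743)) = -1.1530/1.3046 = -0.8838.

β = -0.884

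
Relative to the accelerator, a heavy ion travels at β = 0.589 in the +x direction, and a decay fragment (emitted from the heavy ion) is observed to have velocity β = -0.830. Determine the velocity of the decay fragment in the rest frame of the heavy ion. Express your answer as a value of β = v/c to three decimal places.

β = -0.953

Invert the composition law: u' = (u − v)/(1 − uv/c²).
u' = (-0.830 − 0.589) / (1 − (-0.830)(0.589)) = -1.4190/1.4889 = -0.9531.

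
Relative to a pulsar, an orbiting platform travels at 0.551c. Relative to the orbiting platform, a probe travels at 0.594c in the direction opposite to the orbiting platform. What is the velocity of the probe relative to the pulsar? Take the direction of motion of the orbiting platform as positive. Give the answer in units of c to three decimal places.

-0.064c

With v = 0.551 and u' = -0.594 (in units of c),
u = (u' + v)/(1 + u'v/c²):
u = (-0.594 + 0.551) / (1 + (-0.594)·0.551) = -0.0430/0.6727 = -0.0639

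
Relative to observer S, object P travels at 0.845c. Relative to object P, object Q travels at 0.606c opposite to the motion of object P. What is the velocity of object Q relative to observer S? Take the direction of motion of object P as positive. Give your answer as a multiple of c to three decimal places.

With v = 0.845 and u' = -0.606 (in units of c),
u = (u' + v)/(1 + u'v/c²):
u = (-0.606 + 0.845) / (1 + (-0.606)·0.845) = 0.2390/0.4879 = 0.4898
(Galilean addition would give +0.239c.)

+0.490c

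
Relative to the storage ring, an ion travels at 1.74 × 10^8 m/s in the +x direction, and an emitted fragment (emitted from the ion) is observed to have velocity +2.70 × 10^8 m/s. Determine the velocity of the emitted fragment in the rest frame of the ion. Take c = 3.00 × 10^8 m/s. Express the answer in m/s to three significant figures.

v = 0.580c, u = 0.900c.
Invert the composition law: u' = (u − v)/(1 − uv/c²).
u' = (0.900 − 0.580) / (1 − (0.900)(0.580)) = 0.3200/0.4780 = 0.6695.
u' = 0.6695 × 3.00 × 10^8 m/s.

+2.01 × 10^8 m/s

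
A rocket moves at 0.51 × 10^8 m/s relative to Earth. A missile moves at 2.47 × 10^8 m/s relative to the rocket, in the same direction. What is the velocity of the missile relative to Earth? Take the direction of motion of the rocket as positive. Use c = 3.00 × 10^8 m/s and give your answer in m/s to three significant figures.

In units of c (dividing by 3.00 × 10^8 m/s): v = 0.170, u' = 0.823.
u = (u' + v)/(1 + u'v/c²):
u = (0.823 + 0.170) / (1 + 0.823·0.170) = 0.9933/1.1400 = 0.8714
Converting back: u = 0.8714 × 3.00 × 10^8 m/s.

2.61 × 10^8 m/s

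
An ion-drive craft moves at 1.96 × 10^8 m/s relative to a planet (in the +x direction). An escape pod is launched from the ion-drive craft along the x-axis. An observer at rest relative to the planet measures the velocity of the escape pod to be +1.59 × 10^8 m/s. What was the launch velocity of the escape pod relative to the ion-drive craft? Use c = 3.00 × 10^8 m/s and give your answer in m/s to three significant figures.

-5.66 × 10^7 m/s

v = 0.653c, u = 0.530c.
Invert the composition law: u' = (u − v)/(1 − uv/c²).
u' = (0.530 − 0.653) / (1 − (0.530)(0.653)) = -0.1233/0.6537 = -0.1887.
u' = -0.1887 × 3.00 × 10^8 m/s.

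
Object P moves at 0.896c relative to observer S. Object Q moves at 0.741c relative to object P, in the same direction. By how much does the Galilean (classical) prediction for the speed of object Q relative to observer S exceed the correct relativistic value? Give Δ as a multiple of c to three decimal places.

Galilean: u_cl = 0.741 + 0.896 = 1.6370.
Relativistic: u_rel = (0.741 + 0.896) / (1 + 0.741·0.896) = 1.6370/1.6639 = 0.9838.
Δ = 1.6370 − 0.9838 = 0.6532.
(The classical prediction exceeds c; the relativistic result does not.)

Δ = 0.653c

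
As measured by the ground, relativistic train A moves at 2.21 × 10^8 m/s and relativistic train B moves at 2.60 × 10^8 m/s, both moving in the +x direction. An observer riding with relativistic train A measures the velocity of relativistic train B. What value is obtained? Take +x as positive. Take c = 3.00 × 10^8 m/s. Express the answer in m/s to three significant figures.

β_A = 0.737, β_B = 0.867 (dividing each by c = 3.00 × 10^8 m/s).
Transform to A's frame with the inverse velocity-addition law: u' = (u − v)/(1 − uv/c²), taking u = β_B and v = β_A.
u' = (0.867 − 0.737) / (1 − (0.737)(0.867)) = 0.1300/0.3616 = 0.3596.
u' = 0.3596 × 3.00 × 10^8 m/s.

+1.08 × 10^8 m/s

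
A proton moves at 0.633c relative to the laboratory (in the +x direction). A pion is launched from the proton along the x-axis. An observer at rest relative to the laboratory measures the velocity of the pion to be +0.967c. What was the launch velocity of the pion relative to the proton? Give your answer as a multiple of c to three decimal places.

+0.861c

Invert the composition law: u' = (u − v)/(1 − uv/c²).
u' = (0.967 − 0.633) / (1 − (0.967)(0.633)) = 0.3340/0.3879 = 0.8611.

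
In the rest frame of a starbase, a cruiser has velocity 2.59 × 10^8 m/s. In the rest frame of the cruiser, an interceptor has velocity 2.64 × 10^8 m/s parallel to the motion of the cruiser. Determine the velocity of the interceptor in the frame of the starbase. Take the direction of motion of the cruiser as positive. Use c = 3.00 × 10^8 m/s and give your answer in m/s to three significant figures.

2.97 × 10^8 m/s

In units of c (dividing by 3.00 × 10^8 m/s): v = 0.863, u' = 0.880.
u = (u' + v)/(1 + u'v/c²):
u = (0.880 + 0.863) / (1 + 0.880·0.863) = 1.7433/1.7597 = 0.9907
(Galilean addition would give +1.743c, exceeding c.)
Converting back: u = 0.9907 × 3.00 × 10^8 m/s.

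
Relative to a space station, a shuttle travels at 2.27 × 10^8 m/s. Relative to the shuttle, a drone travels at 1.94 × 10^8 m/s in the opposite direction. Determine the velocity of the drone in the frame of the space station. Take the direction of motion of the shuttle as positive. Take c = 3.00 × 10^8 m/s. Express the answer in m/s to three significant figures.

+6.46 × 10^7 m/s

In units of c (dividing by 3.00 × 10^8 m/s): v = 0.757, u' = -0.647.
u = (u' + v)/(1 + u'v/c²):
u = (-0.647 + 0.757) / (1 + (-0.647)·0.757) = 0.1100/0.5107 = 0.2154
Converting back: u = 0.2154 × 3.00 × 10^8 m/s.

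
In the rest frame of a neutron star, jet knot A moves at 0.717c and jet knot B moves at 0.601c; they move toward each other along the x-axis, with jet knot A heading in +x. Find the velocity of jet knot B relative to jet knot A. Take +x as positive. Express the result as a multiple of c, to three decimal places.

-0.921c

β_A = 0.717, β_B = -0.601.
Transform to A's frame with the inverse velocity-addition law: u' = (u − v)/(1 − uv/c²), taking u = β_B and v = β_A.
u' = (-0.601 − 0.717) / (1 − (0.717)(-0.601)) = -1.3180/1.4309 = -0.9211.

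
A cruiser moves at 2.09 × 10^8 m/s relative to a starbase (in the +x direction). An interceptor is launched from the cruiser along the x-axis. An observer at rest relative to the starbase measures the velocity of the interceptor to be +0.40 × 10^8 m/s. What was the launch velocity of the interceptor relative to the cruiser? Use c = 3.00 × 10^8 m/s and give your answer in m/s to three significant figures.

-1.86 × 10^8 m/s

v = 0.697c, u = 0.133c.
Invert the composition law: u' = (u − v)/(1 − uv/c²).
u' = (0.133 − 0.697) / (1 − (0.133)(0.697)) = -0.5633/0.9071 = -0.6210.
u' = -0.6210 × 3.00 × 10^8 m/s.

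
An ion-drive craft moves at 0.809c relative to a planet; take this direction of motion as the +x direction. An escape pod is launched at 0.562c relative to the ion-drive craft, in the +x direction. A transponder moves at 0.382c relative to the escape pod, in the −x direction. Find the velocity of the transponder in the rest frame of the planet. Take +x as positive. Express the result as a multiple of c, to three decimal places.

+0.876c

Apply u = (u' + v)/(1 + u'v/c²) successively, working outward toward the planet.
Start: velocity of the ion-drive craft relative to the planet = 0.8090c.
Compose with the escape pod (u' = 0.562 in the ion-drive craft frame): u_1 = (0.562 + 0.809) / (1 + 0.562·0.809) = 1.3710/1.4547 = 0.9425.
Compose with the transponder (u' = -0.382 in the escape pod frame): u_2 = (-0.382 + 0.942) / (1 + (-0.382)·0.942) = 0.5605/0.6400 = 0.8758.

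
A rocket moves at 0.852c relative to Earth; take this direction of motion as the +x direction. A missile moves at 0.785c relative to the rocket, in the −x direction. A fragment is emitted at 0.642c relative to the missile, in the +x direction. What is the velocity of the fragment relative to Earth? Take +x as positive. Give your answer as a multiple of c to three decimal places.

+0.747c

Apply u = (u' + v)/(1 + u'v/c²) successively, working outward toward Earth.
Start: velocity of the rocket relative to Earth = 0.8520c.
Compose with the missile (u' = -0.785 in the rocket frame): u_1 = (-0.785 + 0.852) / (1 + (-0.785)·0.852) = 0.0670/0.3312 = 0.2023.
Compose with the fragment (u' = 0.642 in the missile frame): u_2 = (0.642 + 0.202) / (1 + 0.642·0.202) = 0.8443/1.1299 = 0.7473.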